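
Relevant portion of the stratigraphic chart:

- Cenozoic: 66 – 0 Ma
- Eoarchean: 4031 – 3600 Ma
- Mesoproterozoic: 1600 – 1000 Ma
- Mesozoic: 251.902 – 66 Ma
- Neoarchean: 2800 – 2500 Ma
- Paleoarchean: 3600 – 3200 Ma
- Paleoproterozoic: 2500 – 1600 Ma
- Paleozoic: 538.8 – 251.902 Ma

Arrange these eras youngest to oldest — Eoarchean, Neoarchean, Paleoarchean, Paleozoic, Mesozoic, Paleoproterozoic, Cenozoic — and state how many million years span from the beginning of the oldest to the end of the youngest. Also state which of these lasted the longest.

Cenozoic → Mesozoic → Paleozoic → Paleoproterozoic → Neoarchean → Paleoarchean → Eoarchean; total span 4031 Myr; longest is Paleoproterozoic

Start ages (Ma): Eoarchean 4031, Paleoarchean 3600, Neoarchean 2800, Paleoproterozoic 2500, Paleozoic 538.8, Mesozoic 251.902, Cenozoic 66.
Ordered youngest to oldest: Cenozoic, Mesozoic, Paleozoic, Paleoproterozoic, Neoarchean, Paleoarchean, Eoarchean.
Span = 4031 − 0 = 4031 Myr.
Durations: Neoarchean 300, Paleoarchean 400, Mesozoic 185.902, Cenozoic 66, Paleozoic 286.898, Paleoproterozoic 900, Eoarchean 431 → longest is Paleoproterozoic (900 Myr).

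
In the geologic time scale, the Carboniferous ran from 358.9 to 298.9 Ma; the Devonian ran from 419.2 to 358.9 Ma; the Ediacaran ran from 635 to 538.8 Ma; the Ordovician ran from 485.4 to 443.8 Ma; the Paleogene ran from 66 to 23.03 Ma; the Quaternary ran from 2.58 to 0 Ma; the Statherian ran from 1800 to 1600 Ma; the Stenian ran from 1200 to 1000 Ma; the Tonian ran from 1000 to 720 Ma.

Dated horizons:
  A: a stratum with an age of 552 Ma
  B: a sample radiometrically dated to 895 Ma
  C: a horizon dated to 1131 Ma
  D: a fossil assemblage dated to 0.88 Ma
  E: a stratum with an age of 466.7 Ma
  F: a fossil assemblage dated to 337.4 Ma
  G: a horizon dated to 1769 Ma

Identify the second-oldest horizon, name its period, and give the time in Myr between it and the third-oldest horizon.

Larger Ma means older, so oldest first: G 1769 > C 1131 > B 895 > A 552 > E 466.7 > F 337.4 > D 0.88.
Counting 2 along gives C (1131 Ma); the excerpt puts that inside the Stenian, 1200–1000 Ma.
Next in line is B (895 Ma), and 1131 − 895 = 236 Myr.

C, in the Stenian; 236 million years to B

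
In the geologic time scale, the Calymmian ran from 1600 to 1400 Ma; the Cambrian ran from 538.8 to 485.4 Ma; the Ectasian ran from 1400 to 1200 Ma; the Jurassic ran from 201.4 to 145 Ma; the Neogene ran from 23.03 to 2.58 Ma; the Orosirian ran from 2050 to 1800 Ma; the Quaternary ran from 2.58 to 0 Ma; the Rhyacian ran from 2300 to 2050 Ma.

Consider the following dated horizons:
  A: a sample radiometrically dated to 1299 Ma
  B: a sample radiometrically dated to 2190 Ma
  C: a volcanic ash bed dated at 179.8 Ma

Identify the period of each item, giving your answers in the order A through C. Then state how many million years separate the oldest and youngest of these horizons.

A: 1299 Ma lies in 1400–1200 Ma, so Ectasian.
B: 2190 Ma lies in 2300–2050 Ma, so Rhyacian.
C: 179.8 Ma lies in 201.4–145 Ma, so Jurassic.
Oldest = 2190 Ma, youngest = 179.8 Ma → span 2010.2 Myr.

A — Ectasian; B — Rhyacian; C — Jurassic; span 2010.2 million years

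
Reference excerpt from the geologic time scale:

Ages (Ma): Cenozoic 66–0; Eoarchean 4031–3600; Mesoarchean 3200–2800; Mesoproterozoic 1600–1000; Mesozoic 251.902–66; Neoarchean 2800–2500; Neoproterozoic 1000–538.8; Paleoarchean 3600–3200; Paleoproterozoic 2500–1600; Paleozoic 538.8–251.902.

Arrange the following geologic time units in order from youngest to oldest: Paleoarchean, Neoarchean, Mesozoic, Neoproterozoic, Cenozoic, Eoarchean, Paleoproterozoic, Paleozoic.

Read off each span (Ma): Paleoarchean 3600–3200; Neoarchean 2800–2500; Mesozoic 251.902–66; Neoproterozoic 1000–538.8; Cenozoic 66–0; Eoarchean 4031–3600; Paleoproterozoic 2500–1600; Paleozoic 538.8–251.902.
Larger Ma is older, so oldest→youngest is Eoarchean, Paleoarchean, Neoarchean, Paleoproterozoic, Neoproterozoic, Paleozoic, Mesozoic, Cenozoic; reverse it for youngest→oldest.

Cenozoic, Mesozoic, Paleozoic, Neoproterozoic, Paleoproterozoic, Neoarchean, Paleoarchean, Eoarchean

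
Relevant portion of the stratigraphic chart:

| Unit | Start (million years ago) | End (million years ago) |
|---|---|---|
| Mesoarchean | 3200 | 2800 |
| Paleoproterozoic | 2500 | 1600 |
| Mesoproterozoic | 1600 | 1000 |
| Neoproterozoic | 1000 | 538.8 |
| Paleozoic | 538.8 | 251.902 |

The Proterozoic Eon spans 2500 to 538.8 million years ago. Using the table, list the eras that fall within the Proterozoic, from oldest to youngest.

Paleoproterozoic, Mesoproterozoic, Neoproterozoic

Eras with both bounds inside 2500–538.8 Ma: Paleoproterozoic (2500–1600), Mesoproterozoic (1600–1000), Neoproterozoic (1000–538.8).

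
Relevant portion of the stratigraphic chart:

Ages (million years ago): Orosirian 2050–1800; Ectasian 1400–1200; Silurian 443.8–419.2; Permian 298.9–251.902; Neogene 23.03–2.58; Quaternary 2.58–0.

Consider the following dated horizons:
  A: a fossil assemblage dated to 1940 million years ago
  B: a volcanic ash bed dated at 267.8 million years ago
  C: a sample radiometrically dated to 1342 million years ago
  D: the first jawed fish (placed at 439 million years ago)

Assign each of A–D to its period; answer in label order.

A — Orosirian; B — Permian; C — Ectasian; D — Silurian

A: 1940 Ma lies in 2050–1800 Ma, so Orosirian.
B: 267.8 Ma lies in 298.9–251.902 Ma, so Permian.
C: 1342 Ma lies in 1400–1200 Ma, so Ectasian.
D: 439 Ma lies in 443.8–419.2 Ma, so Silurian.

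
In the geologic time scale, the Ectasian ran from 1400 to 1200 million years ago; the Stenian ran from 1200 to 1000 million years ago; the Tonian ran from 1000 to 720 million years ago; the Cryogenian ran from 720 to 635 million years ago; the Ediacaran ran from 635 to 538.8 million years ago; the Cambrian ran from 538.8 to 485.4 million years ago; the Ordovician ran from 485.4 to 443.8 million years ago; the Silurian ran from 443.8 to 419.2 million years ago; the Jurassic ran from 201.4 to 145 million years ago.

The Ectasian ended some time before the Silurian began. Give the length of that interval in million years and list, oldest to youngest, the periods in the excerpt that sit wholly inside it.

756.2 million years; Stenian, Tonian, Cryogenian, Ediacaran, Cambrian, Ordovician

End of Ectasian = 1200 Ma; start of Silurian = 443.8 Ma.
Gap = 1200 − 443.8 = 756.2 Myr.
Periods wholly inside 1200–443.8 Ma: Stenian (1200–1000), Tonian (1000–720), Cryogenian (720–635), Ediacaran (635–538.8), Cambrian (538.8–485.4), Ordovician (485.4–443.8).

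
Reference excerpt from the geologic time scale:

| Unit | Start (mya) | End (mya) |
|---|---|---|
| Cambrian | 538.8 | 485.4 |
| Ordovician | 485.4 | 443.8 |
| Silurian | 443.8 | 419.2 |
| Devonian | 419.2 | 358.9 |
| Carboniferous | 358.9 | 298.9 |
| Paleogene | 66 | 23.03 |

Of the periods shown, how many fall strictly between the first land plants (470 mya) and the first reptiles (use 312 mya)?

2

470 Ma sits inside the Ordovician (485.4–443.8) and 312 Ma inside the Carboniferous (358.9–298.9); neither of those is wholly between the two dates.
The listed periods lying completely between them are Silurian, Devonian — 2 in all.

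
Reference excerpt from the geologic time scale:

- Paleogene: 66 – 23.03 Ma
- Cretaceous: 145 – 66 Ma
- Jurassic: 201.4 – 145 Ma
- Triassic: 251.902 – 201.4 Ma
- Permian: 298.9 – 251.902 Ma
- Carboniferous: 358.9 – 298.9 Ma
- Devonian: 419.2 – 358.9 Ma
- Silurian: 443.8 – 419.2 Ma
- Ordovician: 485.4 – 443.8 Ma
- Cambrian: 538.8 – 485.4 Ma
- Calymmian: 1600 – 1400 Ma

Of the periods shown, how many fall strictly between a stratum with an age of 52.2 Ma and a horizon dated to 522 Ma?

8

522 Ma sits inside the Cambrian (538.8–485.4) and 52.2 Ma inside the Paleogene (66–23.03); neither of those is wholly between the two dates.
The listed periods lying completely between them are Ordovician, Silurian, Devonian, Carboniferous, Permian, Triassic, Jurassic, Cretaceous — 8 in all.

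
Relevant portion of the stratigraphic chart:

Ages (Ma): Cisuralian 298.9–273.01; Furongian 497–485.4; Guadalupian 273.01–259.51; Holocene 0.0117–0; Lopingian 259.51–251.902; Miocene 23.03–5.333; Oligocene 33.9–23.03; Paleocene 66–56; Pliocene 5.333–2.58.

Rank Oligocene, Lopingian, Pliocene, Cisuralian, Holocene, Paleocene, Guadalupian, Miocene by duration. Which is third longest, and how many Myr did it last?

Durations: Oligocene 10.87; Lopingian 7.608; Pliocene 2.753; Cisuralian 25.89; Holocene 0.0117; Paleocene 10; Guadalupian 13.5; Miocene 17.697 Myr.
Sorted longest-first: Cisuralian (25.89), Miocene (17.697), Guadalupian (13.5), Oligocene (10.87), Paleocene (10), Lopingian (7.608), Pliocene (2.753), Holocene (0.0117).
The third longest is Guadalupian at 13.5 Myr.

Guadalupian, 13.5 million years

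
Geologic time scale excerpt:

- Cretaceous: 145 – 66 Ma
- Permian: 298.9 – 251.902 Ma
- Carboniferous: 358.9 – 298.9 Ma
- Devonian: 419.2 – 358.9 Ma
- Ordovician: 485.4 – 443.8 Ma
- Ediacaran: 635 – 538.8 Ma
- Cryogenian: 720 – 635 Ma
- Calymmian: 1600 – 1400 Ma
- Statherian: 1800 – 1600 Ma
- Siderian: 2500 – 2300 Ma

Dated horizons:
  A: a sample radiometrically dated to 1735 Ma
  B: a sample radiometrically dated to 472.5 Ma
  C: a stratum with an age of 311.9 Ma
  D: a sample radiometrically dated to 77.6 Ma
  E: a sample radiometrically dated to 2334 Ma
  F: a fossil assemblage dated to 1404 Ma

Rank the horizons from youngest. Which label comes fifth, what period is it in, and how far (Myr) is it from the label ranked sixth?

Smaller Ma means younger, so youngest first: D 77.6 < C 311.9 < B 472.5 < F 1404 < A 1735 < E 2334.
Counting 5 along gives A (1735 Ma); the excerpt puts that inside the Statherian, 1800–1600 Ma.
Next in line is E (2334 Ma), and 2334 − 1735 = 599 Myr.

A, in the Statherian; 599 million years to E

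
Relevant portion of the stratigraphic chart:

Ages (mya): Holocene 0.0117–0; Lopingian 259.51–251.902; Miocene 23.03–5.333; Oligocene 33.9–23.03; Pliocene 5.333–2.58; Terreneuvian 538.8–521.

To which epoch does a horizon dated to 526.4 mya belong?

526.4 Ma lies between 538.8 and 521 Ma, so it falls in the Terreneuvian.

Terreneuvian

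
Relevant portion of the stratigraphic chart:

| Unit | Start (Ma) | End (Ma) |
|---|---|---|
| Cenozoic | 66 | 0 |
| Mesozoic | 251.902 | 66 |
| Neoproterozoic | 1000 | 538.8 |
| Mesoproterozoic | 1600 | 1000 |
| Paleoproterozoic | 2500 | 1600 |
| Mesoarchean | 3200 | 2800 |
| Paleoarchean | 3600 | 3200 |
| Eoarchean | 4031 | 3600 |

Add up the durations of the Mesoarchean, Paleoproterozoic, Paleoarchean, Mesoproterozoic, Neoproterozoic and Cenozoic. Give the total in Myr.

2827.2 million years

Each duration: Mesoarchean = 400; Paleoproterozoic = 900; Paleoarchean = 400; Mesoproterozoic = 600; Neoproterozoic = 461.2; Cenozoic = 66.
Sum: 400 + 900 + 400 + 600 + 461.2 + 66 = 2827.2 Myr.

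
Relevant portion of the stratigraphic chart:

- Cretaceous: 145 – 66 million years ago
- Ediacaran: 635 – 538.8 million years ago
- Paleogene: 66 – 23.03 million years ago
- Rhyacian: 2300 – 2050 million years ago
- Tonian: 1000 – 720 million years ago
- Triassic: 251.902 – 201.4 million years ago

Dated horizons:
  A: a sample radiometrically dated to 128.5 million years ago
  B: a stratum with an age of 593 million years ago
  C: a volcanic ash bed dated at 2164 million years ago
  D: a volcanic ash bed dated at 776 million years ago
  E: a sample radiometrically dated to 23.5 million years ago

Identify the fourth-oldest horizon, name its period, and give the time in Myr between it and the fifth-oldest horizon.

Sorted oldest-first by Ma: C (2164), D (776), B (593), A (128.5), E (23.5).
The fourth oldest is A at 128.5 Ma, which lies in 145–66 Ma: the Cretaceous.
The fifth oldest is E at 23.5 Ma; separation = |128.5 − 23.5| = 105 Myr.

A, in the Cretaceous; 105 million years to E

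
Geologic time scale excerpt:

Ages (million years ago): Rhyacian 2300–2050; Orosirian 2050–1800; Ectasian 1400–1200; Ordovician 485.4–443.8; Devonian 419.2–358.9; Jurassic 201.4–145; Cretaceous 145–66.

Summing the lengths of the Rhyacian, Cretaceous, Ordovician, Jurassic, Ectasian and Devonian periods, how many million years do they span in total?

Duration is start − end for each: (2300 − 2050) + (145 − 66) + (485.4 − 443.8) + (201.4 − 145) + (1400 − 1200) + (419.2 − 358.9).
That is 250 + 79 + 41.6 + 56.4 + 200 + 60.3, which totals 687.3 million years.

687.3 million years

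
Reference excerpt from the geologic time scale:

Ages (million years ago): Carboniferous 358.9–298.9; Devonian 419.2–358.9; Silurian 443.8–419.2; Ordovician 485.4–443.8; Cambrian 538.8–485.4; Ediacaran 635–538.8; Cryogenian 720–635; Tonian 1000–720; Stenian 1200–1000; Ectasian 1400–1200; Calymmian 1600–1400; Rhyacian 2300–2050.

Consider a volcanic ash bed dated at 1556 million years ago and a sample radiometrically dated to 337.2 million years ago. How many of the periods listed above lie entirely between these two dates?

9

The older date is 1556 Ma and the younger is 337.2 Ma.
Periods with start < 1556 and end > 337.2 Ma: Ectasian (1400–1200), Stenian (1200–1000), Tonian (1000–720), Cryogenian (720–635), Ediacaran (635–538.8), Cambrian (538.8–485.4), Ordovician (485.4–443.8), Silurian (443.8–419.2), Devonian (419.2–358.9).
That is 9 complete periods.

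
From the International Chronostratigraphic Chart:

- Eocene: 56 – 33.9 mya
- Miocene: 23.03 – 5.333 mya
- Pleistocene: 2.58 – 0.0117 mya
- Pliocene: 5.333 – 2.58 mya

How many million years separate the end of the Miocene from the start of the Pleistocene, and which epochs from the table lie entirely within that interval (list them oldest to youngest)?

The Miocene closes at 5.333 Ma and the Pleistocene opens at 2.58 Ma, so the interval is 5.333 − 2.58 = 2.753 Myr.
An epoch fits inside if it starts at or after 5.333 Ma and ends at or before 2.58 Ma; oldest first that gives Pliocene.

2.753 million years; Pliocene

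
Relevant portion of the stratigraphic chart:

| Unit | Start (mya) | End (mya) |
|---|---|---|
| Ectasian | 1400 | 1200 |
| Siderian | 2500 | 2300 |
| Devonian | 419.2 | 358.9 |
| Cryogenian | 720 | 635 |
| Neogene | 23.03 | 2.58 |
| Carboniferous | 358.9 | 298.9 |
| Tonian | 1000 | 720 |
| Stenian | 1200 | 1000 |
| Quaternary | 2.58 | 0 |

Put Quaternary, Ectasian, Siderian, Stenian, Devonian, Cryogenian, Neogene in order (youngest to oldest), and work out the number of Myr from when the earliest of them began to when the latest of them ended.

Quaternary, Neogene, Devonian, Cryogenian, Stenian, Ectasian, Siderian; total span 2500 Myr

From the excerpt: Quaternary 2.58–0; Ectasian 1400–1200; Siderian 2500–2300; Stenian 1200–1000; Devonian 419.2–358.9; Cryogenian 720–635; Neogene 23.03–2.58 (Ma).
Larger Ma is earlier, so the oldest is Siderian and the youngest is Quaternary; youngest to oldest: Quaternary, Neogene, Devonian, Cryogenian, Stenian, Ectasian, Siderian.
Oldest start 2500 minus youngest end 0 gives 2500 Myr overall.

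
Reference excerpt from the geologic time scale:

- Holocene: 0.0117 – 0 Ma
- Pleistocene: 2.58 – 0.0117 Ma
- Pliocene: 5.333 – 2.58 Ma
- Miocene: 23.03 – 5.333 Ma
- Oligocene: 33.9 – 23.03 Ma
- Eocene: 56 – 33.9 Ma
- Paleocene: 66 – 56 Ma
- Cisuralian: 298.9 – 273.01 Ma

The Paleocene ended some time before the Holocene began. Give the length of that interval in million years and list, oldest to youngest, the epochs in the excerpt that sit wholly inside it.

The Paleocene closes at 56 Ma and the Holocene opens at 0.0117 Ma, so the interval is 56 − 0.0117 = 55.9883 Myr.
An epoch fits inside if it starts at or after 56 Ma and ends at or before 0.0117 Ma; oldest first that gives Eocene, Oligocene, Miocene, Pliocene, Pleistocene.

55.9883 million years; Eocene, Oligocene, Miocene, Pliocene, Pleistocene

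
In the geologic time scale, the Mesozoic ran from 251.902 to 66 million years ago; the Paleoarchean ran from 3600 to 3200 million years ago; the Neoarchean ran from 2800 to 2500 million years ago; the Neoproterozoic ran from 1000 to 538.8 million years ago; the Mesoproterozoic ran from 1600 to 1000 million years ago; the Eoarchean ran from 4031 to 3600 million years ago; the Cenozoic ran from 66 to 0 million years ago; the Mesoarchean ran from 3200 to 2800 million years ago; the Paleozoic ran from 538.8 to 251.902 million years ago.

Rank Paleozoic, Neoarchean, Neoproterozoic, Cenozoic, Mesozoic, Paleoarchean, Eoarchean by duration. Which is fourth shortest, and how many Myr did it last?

Start − end for each: Paleozoic 538.8 − 251.902 = 286.898; Neoarchean 2800 − 2500 = 300; Neoproterozoic 1000 − 538.8 = 461.2; Cenozoic 66 − 0 = 66; Mesozoic 251.902 − 66 = 185.902; Paleoarchean 3600 − 3200 = 400; Eoarchean 4031 − 3600 = 431.
Ranking these from shortest: Cenozoic < Mesozoic < Paleozoic < Neoarchean < Paleoarchean < Eoarchean < Neoproterozoic.
Position 4 in that ranking is Neoarchean, which lasted 300 Myr.

Neoarchean, 300 million years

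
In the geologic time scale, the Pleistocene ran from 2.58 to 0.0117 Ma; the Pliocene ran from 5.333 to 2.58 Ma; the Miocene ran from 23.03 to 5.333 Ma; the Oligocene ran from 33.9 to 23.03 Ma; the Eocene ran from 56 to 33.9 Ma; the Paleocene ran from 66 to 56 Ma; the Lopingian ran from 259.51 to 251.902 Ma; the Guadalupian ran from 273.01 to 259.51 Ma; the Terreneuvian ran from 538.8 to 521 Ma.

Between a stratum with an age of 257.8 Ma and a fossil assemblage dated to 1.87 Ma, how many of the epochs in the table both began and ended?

5

257.8 Ma sits inside the Lopingian (259.51–251.902) and 1.87 Ma inside the Pleistocene (2.58–0.0117); neither of those is wholly between the two dates.
The listed epochs lying completely between them are Paleocene, Eocene, Oligocene, Miocene, Pliocene — 5 in all.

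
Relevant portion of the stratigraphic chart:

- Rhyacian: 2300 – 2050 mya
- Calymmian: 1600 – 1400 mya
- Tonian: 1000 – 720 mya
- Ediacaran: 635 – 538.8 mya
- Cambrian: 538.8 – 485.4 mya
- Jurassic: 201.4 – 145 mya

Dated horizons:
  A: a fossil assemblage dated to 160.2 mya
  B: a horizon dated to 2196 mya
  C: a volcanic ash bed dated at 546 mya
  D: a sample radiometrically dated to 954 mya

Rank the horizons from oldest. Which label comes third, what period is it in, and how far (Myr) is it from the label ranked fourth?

Sorted oldest-first by Ma: B (2196), D (954), C (546), A (160.2).
The third oldest is C at 546 Ma, which lies in 635–538.8 Ma: the Ediacaran.
The fourth oldest is A at 160.2 Ma; separation = |546 − 160.2| = 385.8 Myr.

C, in the Ediacaran; 385.8 million years to A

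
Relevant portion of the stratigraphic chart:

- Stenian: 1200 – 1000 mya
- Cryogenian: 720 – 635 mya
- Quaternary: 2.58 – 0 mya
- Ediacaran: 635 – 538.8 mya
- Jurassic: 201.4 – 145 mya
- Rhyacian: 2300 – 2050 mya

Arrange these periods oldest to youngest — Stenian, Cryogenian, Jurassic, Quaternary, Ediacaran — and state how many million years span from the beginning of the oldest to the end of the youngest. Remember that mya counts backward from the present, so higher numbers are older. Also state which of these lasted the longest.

Start ages (Ma): Stenian 1200, Cryogenian 720, Ediacaran 635, Jurassic 201.4, Quaternary 2.58.
Ordered oldest to youngest: Stenian, Cryogenian, Ediacaran, Jurassic, Quaternary.
Span = 1200 − 0 = 1200 Myr.
Durations: Stenian 200, Ediacaran 96.2, Cryogenian 85, Quaternary 2.58, Jurassic 56.4 → longest is Stenian (200 Myr).

Stenian, Cryogenian, Ediacaran, Jurassic, Quaternary; total span 1200 Myr; longest is Stenian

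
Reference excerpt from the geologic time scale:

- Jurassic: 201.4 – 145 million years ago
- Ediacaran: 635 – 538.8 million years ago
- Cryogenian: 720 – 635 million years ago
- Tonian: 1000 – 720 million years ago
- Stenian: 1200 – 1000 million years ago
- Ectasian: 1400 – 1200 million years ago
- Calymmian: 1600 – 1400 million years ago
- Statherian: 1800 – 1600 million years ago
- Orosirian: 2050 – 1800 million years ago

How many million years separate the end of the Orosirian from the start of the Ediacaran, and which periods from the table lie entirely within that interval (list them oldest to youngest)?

1165 million years; Statherian, Calymmian, Ectasian, Stenian, Tonian, Cryogenian

End of Orosirian = 1800 Ma; start of Ediacaran = 635 Ma.
Gap = 1800 − 635 = 1165 Myr.
Periods wholly inside 1800–635 Ma: Statherian (1800–1600), Calymmian (1600–1400), Ectasian (1400–1200), Stenian (1200–1000), Tonian (1000–720), Cryogenian (720–635).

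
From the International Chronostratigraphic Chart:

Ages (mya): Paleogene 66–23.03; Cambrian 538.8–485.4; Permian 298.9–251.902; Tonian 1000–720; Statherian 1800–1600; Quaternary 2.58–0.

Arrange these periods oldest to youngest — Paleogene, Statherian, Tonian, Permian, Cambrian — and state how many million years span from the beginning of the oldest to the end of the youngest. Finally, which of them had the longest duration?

Statherian, Tonian, Cambrian, Permian, Paleogene; total span 1776.97 Myr; longest is Tonian

Start ages (Ma): Statherian 1800, Tonian 1000, Cambrian 538.8, Permian 298.9, Paleogene 66.
Ordered oldest to youngest: Statherian, Tonian, Cambrian, Permian, Paleogene.
Span = 1800 − 23.03 = 1776.97 Myr.
Durations: Tonian 280, Permian 46.998, Cambrian 53.4, Paleogene 42.97, Statherian 200 → longest is Tonian (280 Myr).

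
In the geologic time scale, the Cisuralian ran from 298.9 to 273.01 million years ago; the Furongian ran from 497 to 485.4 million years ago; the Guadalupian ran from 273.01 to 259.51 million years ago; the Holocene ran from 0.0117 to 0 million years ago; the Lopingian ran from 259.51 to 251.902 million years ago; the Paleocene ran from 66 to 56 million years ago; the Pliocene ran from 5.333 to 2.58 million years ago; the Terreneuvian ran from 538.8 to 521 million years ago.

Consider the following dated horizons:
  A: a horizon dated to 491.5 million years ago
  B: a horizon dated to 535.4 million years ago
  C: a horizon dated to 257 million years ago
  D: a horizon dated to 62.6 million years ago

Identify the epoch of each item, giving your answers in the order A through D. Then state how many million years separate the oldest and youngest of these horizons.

Match each age against the start–end ranges in the excerpt: A = 491.5 Ma → Furongian (497–485.4); B = 535.4 Ma → Terreneuvian (538.8–521); C = 257 Ma → Lopingian (259.51–251.902); D = 62.6 Ma → Paleocene (66–56).
The largest age is 535.4 Ma and the smallest is 62.6 Ma; their difference is 472.8 Myr.

A — Furongian; B — Terreneuvian; C — Lopingian; D — Paleocene; span 472.8 million years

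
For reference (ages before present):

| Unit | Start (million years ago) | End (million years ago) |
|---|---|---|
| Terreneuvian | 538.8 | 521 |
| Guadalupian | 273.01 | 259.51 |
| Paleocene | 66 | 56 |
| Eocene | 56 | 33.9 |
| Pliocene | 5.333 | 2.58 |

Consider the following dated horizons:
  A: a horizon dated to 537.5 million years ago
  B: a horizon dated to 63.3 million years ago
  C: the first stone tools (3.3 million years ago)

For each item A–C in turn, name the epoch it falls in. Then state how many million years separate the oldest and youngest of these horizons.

Match each age against the start–end ranges in the excerpt: A = 537.5 Ma → Terreneuvian (538.8–521); B = 63.3 Ma → Paleocene (66–56); C = 3.3 Ma → Pliocene (5.333–2.58).
The largest age is 537.5 Ma and the smallest is 3.3 Ma; their difference is 534.2 Myr.

A — Terreneuvian; B — Paleocene; C — Pliocene; span 534.2 million years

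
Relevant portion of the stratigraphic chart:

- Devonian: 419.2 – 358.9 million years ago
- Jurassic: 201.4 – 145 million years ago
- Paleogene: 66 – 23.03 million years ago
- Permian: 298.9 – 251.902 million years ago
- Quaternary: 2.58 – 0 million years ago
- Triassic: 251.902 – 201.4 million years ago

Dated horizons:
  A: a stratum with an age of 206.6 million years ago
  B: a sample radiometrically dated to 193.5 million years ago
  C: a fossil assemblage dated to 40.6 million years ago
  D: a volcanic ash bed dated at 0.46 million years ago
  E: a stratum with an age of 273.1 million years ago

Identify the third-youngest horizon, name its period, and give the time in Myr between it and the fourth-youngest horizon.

B, in the Jurassic; 13.1 million years to A

Smaller Ma means younger, so youngest first: D 0.46 < C 40.6 < B 193.5 < A 206.6 < E 273.1.
Counting 3 along gives B (193.5 Ma); the excerpt puts that inside the Jurassic, 201.4–145 Ma.
Next in line is A (206.6 Ma), and 206.6 − 193.5 = 13.1 Myr.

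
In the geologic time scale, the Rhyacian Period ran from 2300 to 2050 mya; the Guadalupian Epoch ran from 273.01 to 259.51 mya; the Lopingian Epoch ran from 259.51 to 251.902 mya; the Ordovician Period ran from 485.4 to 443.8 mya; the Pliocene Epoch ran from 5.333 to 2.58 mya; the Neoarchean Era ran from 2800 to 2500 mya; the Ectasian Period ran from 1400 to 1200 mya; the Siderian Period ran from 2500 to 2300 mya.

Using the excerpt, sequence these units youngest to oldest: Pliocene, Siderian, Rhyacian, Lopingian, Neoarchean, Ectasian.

Pliocene, then Lopingian, then Ectasian, then Rhyacian, then Siderian, then Neoarchean

Sorting by start age (ascending Ma, since larger Ma = older): Pliocene began 5.333, Lopingian began 259.51, Ectasian began 1400, Rhyacian began 2300, Siderian began 2500, Neoarchean began 2800.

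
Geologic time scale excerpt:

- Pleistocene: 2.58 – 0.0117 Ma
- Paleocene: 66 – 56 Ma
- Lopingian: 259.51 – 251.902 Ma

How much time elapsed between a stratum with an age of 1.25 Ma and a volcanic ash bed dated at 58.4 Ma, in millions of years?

58.4 − 1.25 = 57.15 million years.

57.15 million years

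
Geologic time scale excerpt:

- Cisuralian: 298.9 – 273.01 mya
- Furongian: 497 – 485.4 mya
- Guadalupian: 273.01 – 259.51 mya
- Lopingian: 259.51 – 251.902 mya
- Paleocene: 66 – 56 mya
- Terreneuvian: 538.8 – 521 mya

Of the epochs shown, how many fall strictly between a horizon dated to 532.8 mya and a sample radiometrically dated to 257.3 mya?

532.8 Ma sits inside the Terreneuvian (538.8–521) and 257.3 Ma inside the Lopingian (259.51–251.902); neither of those is wholly between the two dates.
The listed epochs lying completely between them are Furongian, Cisuralian, Guadalupian — 3 in all.

3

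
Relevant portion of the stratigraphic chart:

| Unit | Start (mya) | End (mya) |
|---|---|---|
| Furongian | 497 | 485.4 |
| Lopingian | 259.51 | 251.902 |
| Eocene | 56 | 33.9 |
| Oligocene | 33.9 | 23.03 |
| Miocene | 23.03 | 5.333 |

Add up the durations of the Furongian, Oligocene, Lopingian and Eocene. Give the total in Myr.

52.178 million years

Duration is start − end for each: (497 − 485.4) + (33.9 − 23.03) + (259.51 − 251.902) + (56 − 33.9).
That is 11.6 + 10.87 + 7.608 + 22.1, which totals 52.178 million years.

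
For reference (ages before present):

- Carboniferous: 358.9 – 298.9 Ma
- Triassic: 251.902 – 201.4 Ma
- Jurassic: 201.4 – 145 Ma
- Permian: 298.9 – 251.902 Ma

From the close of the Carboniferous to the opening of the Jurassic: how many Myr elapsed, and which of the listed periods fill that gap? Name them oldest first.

End of Carboniferous = 298.9 Ma; start of Jurassic = 201.4 Ma.
Gap = 298.9 − 201.4 = 97.5 Myr.
Periods wholly inside 298.9–201.4 Ma: Permian (298.9–251.902), Triassic (251.902–201.4).

97.5 million years; Permian, Triassic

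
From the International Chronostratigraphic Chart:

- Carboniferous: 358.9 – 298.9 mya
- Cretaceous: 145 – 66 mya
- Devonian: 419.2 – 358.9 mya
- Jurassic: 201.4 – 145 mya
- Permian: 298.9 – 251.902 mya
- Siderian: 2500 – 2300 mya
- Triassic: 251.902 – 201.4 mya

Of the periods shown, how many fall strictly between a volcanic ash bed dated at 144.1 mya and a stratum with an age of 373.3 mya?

373.3 Ma sits inside the Devonian (419.2–358.9) and 144.1 Ma inside the Cretaceous (145–66); neither of those is wholly between the two dates.
The listed periods lying completely between them are Carboniferous, Permian, Triassic, Jurassic — 4 in all.

4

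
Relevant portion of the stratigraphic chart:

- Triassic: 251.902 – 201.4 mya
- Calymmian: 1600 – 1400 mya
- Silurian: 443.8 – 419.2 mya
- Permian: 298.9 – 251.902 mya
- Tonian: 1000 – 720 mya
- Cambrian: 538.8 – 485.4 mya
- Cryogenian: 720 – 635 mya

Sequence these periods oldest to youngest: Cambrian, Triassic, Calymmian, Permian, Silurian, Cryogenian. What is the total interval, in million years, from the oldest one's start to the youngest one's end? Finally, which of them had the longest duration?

Start ages (Ma): Calymmian 1600, Cryogenian 720, Cambrian 538.8, Silurian 443.8, Permian 298.9, Triassic 251.902.
Ordered oldest to youngest: Calymmian, Cryogenian, Cambrian, Silurian, Permian, Triassic.
Span = 1600 − 201.4 = 1398.6 Myr.
Durations: Cambrian 53.4, Calymmian 200, Cryogenian 85, Triassic 50.502, Silurian 24.6, Permian 46.998 → longest is Calymmian (200 Myr).

Calymmian → Cryogenian → Cambrian → Silurian → Permian → Triassic; total span 1398.6 Myr; longest is Calymmian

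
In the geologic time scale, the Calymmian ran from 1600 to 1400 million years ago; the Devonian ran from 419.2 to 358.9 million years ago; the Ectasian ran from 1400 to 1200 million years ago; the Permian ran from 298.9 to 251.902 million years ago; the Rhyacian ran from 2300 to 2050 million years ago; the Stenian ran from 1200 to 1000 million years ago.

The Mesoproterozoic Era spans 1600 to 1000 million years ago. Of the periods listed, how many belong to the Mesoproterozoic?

3

Periods inside 1600–1000 Ma: Calymmian, Ectasian, Stenian — 3 in total.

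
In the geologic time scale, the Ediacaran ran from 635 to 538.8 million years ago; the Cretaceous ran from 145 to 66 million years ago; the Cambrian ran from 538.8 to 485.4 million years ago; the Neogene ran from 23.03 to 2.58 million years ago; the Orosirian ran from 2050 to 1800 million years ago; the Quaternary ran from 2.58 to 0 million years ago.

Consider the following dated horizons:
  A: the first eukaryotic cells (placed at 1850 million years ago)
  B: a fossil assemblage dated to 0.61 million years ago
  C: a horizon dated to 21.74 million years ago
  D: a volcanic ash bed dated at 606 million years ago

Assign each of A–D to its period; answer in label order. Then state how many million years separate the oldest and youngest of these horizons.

A: 1850 Ma lies in 2050–1800 Ma, so Orosirian.
B: 0.61 Ma lies in 2.58–0 Ma, so Quaternary.
C: 21.74 Ma lies in 23.03–2.58 Ma, so Neogene.
D: 606 Ma lies in 635–538.8 Ma, so Ediacaran.
Oldest = 1850 Ma, youngest = 0.61 Ma → span 1849.39 Myr.

A — Orosirian; B — Quaternary; C — Neogene; D — Ediacaran; span 1849.39 million years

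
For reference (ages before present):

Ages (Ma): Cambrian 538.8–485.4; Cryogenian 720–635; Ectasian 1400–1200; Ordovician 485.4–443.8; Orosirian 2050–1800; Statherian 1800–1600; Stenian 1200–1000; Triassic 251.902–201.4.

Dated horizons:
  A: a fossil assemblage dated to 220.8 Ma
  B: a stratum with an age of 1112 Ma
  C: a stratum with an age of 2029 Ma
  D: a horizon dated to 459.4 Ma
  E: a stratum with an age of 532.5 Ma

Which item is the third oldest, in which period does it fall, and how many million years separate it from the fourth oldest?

Larger Ma means older, so oldest first: C 2029 > B 1112 > E 532.5 > D 459.4 > A 220.8.
Counting 3 along gives E (532.5 Ma); the excerpt puts that inside the Cambrian, 538.8–485.4 Ma.
Next in line is D (459.4 Ma), and 532.5 − 459.4 = 73.1 Myr.

E, in the Cambrian; 73.1 million years to D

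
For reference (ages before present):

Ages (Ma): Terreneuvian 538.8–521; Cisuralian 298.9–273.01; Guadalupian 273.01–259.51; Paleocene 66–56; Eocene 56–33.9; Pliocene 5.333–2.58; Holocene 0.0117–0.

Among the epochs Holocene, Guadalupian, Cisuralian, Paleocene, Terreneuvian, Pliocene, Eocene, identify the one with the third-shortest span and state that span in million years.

Paleocene, 10 million years

Start − end for each: Holocene 0.0117 − 0 = 0.0117; Guadalupian 273.01 − 259.51 = 13.5; Cisuralian 298.9 − 273.01 = 25.89; Paleocene 66 − 56 = 10; Terreneuvian 538.8 − 521 = 17.8; Pliocene 5.333 − 2.58 = 2.753; Eocene 56 − 33.9 = 22.1.
Ranking these from shortest: Holocene < Pliocene < Paleocene < Guadalupian < Terreneuvian < Eocene < Cisuralian.
Position 3 in that ranking is Paleocene, which lasted 10 Myr.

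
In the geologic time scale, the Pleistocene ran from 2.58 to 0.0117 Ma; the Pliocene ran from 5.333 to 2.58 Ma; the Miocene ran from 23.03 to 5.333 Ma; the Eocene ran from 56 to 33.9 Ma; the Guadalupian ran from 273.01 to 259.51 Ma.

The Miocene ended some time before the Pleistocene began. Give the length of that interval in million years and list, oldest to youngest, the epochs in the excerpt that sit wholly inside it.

End of Miocene = 5.333 Ma; start of Pleistocene = 2.58 Ma.
Gap = 5.333 − 2.58 = 2.753 Myr.
Epochs wholly inside 5.333–2.58 Ma: Pliocene (5.333–2.58).

2.753 million years; Pliocene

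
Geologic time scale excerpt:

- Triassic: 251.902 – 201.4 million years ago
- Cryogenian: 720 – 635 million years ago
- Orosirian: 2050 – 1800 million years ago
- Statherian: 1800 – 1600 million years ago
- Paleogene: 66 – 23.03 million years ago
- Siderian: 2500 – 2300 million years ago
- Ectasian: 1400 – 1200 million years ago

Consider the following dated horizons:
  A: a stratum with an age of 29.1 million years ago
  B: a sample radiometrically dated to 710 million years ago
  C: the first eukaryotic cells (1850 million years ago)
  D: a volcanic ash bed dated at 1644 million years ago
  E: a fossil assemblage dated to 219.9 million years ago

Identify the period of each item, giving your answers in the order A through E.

Match each age against the start–end ranges in the excerpt: A = 29.1 Ma → Paleogene (66–23.03); B = 710 Ma → Cryogenian (720–635); C = 1850 Ma → Orosirian (2050–1800); D = 1644 Ma → Statherian (1800–1600); E = 219.9 Ma → Triassic (251.902–201.4).

A — Paleogene; B — Cryogenian; C — Orosirian; D — Statherian; E — Triassic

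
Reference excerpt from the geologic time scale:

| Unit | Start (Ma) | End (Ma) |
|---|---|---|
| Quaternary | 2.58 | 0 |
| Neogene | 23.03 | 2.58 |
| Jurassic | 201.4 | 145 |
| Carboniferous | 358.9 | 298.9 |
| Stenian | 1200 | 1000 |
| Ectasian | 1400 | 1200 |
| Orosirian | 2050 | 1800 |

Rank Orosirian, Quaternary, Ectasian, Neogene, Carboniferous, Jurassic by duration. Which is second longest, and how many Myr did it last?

Durations: Orosirian 250; Quaternary 2.58; Ectasian 200; Neogene 20.45; Carboniferous 60; Jurassic 56.4 Myr.
Sorted longest-first: Orosirian (250), Ectasian (200), Carboniferous (60), Jurassic (56.4), Neogene (20.45), Quaternary (2.58).
The second longest is Ectasian at 200 Myr.

Ectasian, 200 million years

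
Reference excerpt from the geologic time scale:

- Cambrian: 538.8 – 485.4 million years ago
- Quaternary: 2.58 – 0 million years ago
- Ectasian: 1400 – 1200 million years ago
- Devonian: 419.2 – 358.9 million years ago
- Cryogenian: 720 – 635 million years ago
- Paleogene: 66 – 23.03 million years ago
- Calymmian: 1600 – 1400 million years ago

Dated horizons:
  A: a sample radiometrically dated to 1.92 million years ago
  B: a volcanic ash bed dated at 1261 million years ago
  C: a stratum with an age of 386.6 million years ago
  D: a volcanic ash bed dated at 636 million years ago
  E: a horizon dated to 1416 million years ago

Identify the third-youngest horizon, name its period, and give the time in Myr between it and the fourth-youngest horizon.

Smaller Ma means younger, so youngest first: A 1.92 < C 386.6 < D 636 < B 1261 < E 1416.
Counting 3 along gives D (636 Ma); the excerpt puts that inside the Cryogenian, 720–635 Ma.
Next in line is B (1261 Ma), and 1261 − 636 = 625 Myr.

D, in the Cryogenian; 625 million years to B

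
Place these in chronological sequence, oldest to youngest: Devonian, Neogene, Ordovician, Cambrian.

Cambrian, then Ordovician, then Devonian, then Neogene

Group by era (each group listed oldest first) — Paleozoic: Cambrian, Ordovician, Devonian; Cenozoic: Neogene. The eras run Paleozoic → Mesozoic → Cenozoic. Concatenating the groups in that era order gives oldest to youngest directly.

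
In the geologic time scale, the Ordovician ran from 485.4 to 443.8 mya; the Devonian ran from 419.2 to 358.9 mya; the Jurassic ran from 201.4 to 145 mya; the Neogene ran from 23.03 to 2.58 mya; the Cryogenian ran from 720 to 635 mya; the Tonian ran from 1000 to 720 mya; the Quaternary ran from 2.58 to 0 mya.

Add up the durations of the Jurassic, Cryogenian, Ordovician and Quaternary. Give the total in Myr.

185.58 million years

Duration is start − end for each: (201.4 − 145) + (720 − 635) + (485.4 − 443.8) + (2.58 − 0).
That is 56.4 + 85 + 41.6 + 2.58, which totals 185.58 million years.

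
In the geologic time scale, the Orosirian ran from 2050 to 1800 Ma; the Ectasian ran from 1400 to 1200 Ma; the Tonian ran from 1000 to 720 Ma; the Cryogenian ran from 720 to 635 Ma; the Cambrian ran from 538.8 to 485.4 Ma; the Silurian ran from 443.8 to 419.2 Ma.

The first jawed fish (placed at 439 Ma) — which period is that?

Silurian

439 Ma lies between 443.8 and 419.2 Ma, so it falls in the Silurian.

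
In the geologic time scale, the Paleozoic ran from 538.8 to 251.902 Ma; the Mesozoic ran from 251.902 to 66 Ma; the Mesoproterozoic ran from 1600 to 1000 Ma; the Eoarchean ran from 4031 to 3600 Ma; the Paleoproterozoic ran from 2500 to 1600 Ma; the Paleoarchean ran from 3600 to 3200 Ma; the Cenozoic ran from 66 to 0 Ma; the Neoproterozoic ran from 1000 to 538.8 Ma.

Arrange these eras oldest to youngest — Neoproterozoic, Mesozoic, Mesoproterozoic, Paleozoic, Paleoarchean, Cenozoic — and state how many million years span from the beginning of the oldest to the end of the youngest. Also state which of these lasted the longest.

Paleoarchean → Mesoproterozoic → Neoproterozoic → Paleozoic → Mesozoic → Cenozoic; total span 3600 Myr; longest is Mesoproterozoic

From the excerpt: Neoproterozoic 1000–538.8; Mesozoic 251.902–66; Mesoproterozoic 1600–1000; Paleozoic 538.8–251.902; Paleoarchean 3600–3200; Cenozoic 66–0 (Ma).
Larger Ma is earlier, so the oldest is Paleoarchean and the youngest is Cenozoic; oldest to youngest: Paleoarchean, Mesoproterozoic, Neoproterozoic, Paleozoic, Mesozoic, Cenozoic.
Oldest start 3600 minus youngest end 0 gives 3600 Myr overall.
Individual lengths (start − end): Mesozoic 185.902; Paleozoic 286.898; Paleoarchean 400; Mesoproterozoic 600; Neoproterozoic 461.2; Cenozoic 66. The largest is Mesoproterozoic at 600 Myr.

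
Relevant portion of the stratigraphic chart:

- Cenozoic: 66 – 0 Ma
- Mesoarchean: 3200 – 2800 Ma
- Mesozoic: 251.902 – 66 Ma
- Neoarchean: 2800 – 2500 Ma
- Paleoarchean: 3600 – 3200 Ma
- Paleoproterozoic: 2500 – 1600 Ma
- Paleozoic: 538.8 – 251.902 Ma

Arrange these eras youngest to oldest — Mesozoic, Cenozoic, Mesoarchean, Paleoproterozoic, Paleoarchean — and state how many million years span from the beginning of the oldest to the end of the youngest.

Cenozoic → Mesozoic → Paleoproterozoic → Mesoarchean → Paleoarchean; total span 3600 Myr

From the excerpt: Mesozoic 251.902–66; Cenozoic 66–0; Mesoarchean 3200–2800; Paleoproterozoic 2500–1600; Paleoarchean 3600–3200 (Ma).
Larger Ma is earlier, so the oldest is Paleoarchean and the youngest is Cenozoic; youngest to oldest: Cenozoic, Mesozoic, Paleoproterozoic, Mesoarchean, Paleoarchean.
Oldest start 3600 minus youngest end 0 gives 3600 Myr overall.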